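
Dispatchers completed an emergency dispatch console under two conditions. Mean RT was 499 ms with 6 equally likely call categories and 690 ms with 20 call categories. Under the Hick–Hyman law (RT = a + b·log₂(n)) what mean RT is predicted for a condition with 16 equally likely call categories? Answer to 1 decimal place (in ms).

With log₂ n on the abscissa the relation is linear; from the two conditions:
  b = (690 − 499) / (log₂ 20 − log₂ 6) = 191 / (4.3219 − 2.5850) = 109.962 ms/bit
  a = 499 − 109.962 × 2.5850 = 214.753 ms
Then RT(16) = 214.753 + 109.962 × log₂ 16 = 214.753 + 109.962 × 4 ≈ 654.600 ms.

654.6 ms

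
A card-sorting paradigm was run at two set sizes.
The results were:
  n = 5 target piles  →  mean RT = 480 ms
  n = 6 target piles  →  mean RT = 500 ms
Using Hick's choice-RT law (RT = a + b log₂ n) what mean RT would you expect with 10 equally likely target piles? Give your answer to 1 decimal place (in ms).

RT is linear in log₂ n, so two points fix the line:
  b = (500 − 480) / (log₂ 6 − log₂ 5) = 20 / (2.5850 − 2.3219) = 76.036 ms/bit
  a = 480 − 76.036 × 2.3219 = 303.451 ms
Then RT(10) = 303.451 + 76.036 × log₂ 10 = 303.451 + 76.036 × 3.3219 ≈ 556.036 ms.

556.0 ms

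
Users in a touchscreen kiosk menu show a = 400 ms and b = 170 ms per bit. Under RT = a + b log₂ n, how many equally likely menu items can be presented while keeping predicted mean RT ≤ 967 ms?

Set 400 + 170·log₂ n ≤ 967 → log₂ n ≤ (967 − 400)/170 = 3.3353.
So n ≤ 2^3.3353 = 10.093; the largest integer n is 10.

10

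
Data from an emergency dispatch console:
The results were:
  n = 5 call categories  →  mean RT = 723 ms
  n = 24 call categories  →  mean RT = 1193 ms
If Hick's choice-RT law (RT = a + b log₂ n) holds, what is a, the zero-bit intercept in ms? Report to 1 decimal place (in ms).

240.8 ms

Slope: b = (1193 − 723) / (log₂ 24 − log₂ 5) = 470/2.2630 = 207.686 ms/bit.
a = RT₁ − b·log₂ n₁ = 723 − 207.686 × 2.3219 = 240.769 ms.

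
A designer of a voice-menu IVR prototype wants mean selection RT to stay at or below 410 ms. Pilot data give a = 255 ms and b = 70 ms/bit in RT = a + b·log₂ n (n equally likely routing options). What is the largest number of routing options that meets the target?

4

70·log₂ n ≤ 410 − 255 = 155, giving log₂ n ≤ 2.2143 and n ≤ 4.641. The largest whole number is 4.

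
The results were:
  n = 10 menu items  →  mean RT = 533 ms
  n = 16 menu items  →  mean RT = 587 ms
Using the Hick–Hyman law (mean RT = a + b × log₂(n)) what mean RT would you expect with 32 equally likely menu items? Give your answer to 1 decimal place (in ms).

With log₂ n on the abscissa the relation is linear; from the two conditions:
  b = (587 − 533) / (log₂ 16 − log₂ 10) = 54 / (4 − 3.3219) = 79.638 ms/bit
  a = 533 − 79.638 × 3.3219 = 268.450 ms
Then RT(32) = 268.450 + 79.638 × log₂ 32 = 268.450 + 79.638 × 5 ≈ 666.638 ms.

666.6 ms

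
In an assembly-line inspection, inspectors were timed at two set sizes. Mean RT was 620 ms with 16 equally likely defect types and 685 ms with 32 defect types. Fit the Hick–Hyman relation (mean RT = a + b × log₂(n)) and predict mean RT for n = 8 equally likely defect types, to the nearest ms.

555 ms

RT is linear in log₂ n, so two points fix the line:
  b = (685 − 620) / (log₂ 32 − log₂ 16) = 65 / (5 − 4) = 65 ms/bit
  a = 620 − 65 × 4 = 360 ms
Then RT(8) = 360 + 65 × log₂ 8 = 360 + 65 × 3 ≈ 555.000 ms.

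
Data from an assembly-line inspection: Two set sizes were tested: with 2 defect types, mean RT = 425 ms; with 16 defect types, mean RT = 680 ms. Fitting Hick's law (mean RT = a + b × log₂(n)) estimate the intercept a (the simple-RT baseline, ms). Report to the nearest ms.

340 ms

Slope: b = (680 − 425) / (log₂ 16 − log₂ 2) = 255/3.0000 = 85 ms/bit.
a = RT₁ − b·log₂ n₁ = 425 − 85 × 1 = 340.000 ms.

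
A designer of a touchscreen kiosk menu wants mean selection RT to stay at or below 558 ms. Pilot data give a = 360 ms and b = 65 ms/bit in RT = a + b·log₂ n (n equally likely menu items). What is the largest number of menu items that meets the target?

8

Information budget: (558 − 360)/65 = 3.0462 bits, so n ≤ 2^3.0462 = 8.260 → at most 8.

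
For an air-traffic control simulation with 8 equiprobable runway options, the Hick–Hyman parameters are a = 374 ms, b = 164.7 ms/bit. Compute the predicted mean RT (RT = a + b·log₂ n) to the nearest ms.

868 ms

log₂(8) = 3 bits, so RT = 374 + 164.7 × 3 ≈ 868.100 ms.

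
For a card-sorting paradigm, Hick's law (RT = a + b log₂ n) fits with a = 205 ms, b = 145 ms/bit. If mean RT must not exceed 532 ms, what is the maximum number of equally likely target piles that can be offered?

Information budget: (532 − 205)/145 = 2.2552 bits, so n ≤ 2^2.2552 = 4.774 → at most 4.

4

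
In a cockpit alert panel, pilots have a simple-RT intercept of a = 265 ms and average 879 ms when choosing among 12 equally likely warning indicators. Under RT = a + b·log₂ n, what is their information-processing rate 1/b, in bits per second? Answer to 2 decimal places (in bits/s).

Choice component = 879 − 265 = 614 ms over log₂(12) = 3.5850 bits.
b = 614 / 3.5850 = 171.271 ms/bit, so 1/b = 5.839 bits/s.

5.84 bits/s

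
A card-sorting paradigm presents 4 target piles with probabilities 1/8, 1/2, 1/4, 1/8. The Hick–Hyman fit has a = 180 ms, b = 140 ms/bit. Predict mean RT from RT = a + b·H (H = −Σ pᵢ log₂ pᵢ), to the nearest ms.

425 ms

Each term −pᵢ log₂ pᵢ: 0.125·3 + 0.5·1 + 0.25·2 + 0.125·3; summed, H = 1.750 bits.
Mean RT = a + bH = 180 + 140·1.750 = 425.00 ms.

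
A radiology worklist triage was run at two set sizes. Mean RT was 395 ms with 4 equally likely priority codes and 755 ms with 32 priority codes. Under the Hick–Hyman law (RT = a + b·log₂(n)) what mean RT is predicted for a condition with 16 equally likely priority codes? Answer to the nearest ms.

635 ms

Fit slope and intercept:
  b = (755 − 395) / (log₂ 32 − log₂ 4) = 360 / (5 − 2) = 120 ms/bit
  a = 395 − 120 × 2 = 155 ms
Then RT(16) = 155 + 120 × log₂ 16 = 155 + 120 × 4 ≈ 635.000 ms.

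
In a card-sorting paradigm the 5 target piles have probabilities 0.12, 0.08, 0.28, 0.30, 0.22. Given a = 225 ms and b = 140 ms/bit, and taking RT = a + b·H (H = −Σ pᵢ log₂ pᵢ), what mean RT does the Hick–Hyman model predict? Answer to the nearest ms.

529 ms

Entropy contributions −pᵢ log₂ pᵢ: 0.3671, 0.2915, 0.5142, 0.5211, 0.4806; sum H = 2.1745 bits.
RT = a + bH = 225 + 140·2.1745 = 529.42 ms.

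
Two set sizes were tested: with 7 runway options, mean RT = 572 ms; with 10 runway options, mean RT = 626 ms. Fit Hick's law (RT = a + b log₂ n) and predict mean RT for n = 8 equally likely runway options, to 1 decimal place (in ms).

RT is linear in log₂ n, so two points fix the line:
  b = (626 − 572) / (log₂ 10 − log₂ 7) = 54 / (3.3219 − 2.8074) = 104.941 ms/bit
  a = 572 − 104.941 × 2.8074 = 277.392 ms
Then RT(8) = 277.392 + 104.941 × log₂ 8 = 277.392 + 104.941 × 3 ≈ 592.216 ms.

592.2 ms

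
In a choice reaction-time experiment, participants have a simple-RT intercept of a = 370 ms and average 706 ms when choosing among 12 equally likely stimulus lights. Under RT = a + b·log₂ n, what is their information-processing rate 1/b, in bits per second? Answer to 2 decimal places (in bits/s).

10.67 bits/s

Choice component = 706 − 370 = 336 ms over log₂(12) = 3.5850 bits.
b = 336 / 3.5850 = 93.725 ms/bit, so 1/b = 10.670 bits/s.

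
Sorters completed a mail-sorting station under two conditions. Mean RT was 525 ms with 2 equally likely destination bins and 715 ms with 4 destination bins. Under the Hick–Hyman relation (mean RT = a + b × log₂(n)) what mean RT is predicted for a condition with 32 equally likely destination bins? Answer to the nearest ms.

1285 ms

With log₂ n on the abscissa the relation is linear; from the two conditions:
  b = (715 − 525) / (log₂ 4 − log₂ 2) = 190 / (2 − 1) = 190 ms/bit
  a = 525 − 190 × 1 = 335 ms
Then RT(32) = 335 + 190 × log₂ 32 = 335 + 190 × 5 ≈ 1285.000 ms.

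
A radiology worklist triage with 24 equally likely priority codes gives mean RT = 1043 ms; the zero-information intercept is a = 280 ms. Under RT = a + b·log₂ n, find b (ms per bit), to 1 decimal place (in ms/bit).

166.4 ms/bit

24 alternatives carry log₂ 24 = 4.5850 bits; the choice cost is 1043 − 280 = 763 ms, so b = 763/4.5850 = 166.414 ms/bit.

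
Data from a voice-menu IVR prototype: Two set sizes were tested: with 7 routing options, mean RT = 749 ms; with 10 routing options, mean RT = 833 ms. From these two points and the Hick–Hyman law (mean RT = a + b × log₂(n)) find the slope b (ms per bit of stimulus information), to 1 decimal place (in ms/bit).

163.2 ms/bit

b = (RT₂ − RT₁)/(log₂ n₂ − log₂ n₁) = (833 − 749)/(3.3219 − 2.8074) = 163.242 ms/bit.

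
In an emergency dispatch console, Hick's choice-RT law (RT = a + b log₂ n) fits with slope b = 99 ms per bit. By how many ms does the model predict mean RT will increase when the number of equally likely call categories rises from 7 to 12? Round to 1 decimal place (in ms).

Only the slope matters, since a is common to both: ΔRT = b·log₂(n₂/n₁).
log₂(12) − log₂(7) = 3.5850 − 2.8074 = 0.7776.
ΔRT = 99 × 0.7776 = 76.983 ms.

77.0 ms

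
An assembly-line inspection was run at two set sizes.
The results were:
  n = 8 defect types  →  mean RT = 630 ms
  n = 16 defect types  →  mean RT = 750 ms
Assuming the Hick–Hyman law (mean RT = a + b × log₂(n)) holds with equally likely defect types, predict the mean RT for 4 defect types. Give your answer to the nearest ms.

Solve the two-equation system in a and b:
  b = (750 − 630) / (log₂ 16 − log₂ 8) = 120 / (4 − 3) = 120 ms/bit
  a = 630 − 120 × 3 = 270 ms
Then RT(4) = 270 + 120 × log₂ 4 = 270 + 120 × 2 ≈ 510.000 ms.

510 ms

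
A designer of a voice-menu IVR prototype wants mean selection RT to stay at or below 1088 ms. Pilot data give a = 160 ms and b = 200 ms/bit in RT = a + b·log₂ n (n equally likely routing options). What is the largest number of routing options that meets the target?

Set 160 + 200·log₂ n ≤ 1088 → log₂ n ≤ (1088 − 160)/200 = 4.6400.
So n ≤ 2^4.6400 = 24.933; the largest integer n is 24.

24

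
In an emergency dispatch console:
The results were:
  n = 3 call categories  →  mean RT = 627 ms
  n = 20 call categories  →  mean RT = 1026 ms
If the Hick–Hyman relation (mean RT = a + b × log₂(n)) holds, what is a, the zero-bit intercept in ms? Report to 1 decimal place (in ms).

The slope on a log₂ axis is (1026 − 627) / (4.3219 − 1.5850) = 145.782 ms/bit.
Intercept: a = 627 − 145.782·log₂(3) = 395.941 ms.

395.9 ms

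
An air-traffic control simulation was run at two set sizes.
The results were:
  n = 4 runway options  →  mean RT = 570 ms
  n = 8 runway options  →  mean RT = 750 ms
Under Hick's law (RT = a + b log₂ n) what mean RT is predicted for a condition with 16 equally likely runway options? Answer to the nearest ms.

930 ms

With log₂ n on the abscissa the relation is linear; from the two conditions:
  b = (750 − 570) / (log₂ 8 − log₂ 4) = 180 / (3 − 2) = 180 ms/bit
  a = 570 − 180 × 2 = 210 ms
Then RT(16) = 210 + 180 × log₂ 16 = 210 + 180 × 4 ≈ 930.000 ms.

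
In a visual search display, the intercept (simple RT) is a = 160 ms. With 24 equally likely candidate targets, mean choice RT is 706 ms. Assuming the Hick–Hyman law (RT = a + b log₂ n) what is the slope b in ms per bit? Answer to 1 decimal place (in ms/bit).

log₂(24) = 4.5850 bits.
b = (RT − a)/log₂ n = (706 − 160) / 4.5850 = 119.085 ms/bit.

119.1 ms/bit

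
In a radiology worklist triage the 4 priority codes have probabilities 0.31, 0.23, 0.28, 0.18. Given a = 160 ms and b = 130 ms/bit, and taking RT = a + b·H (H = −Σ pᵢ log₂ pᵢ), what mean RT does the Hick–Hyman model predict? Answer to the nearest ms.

416 ms

Entropy contributions −pᵢ log₂ pᵢ: 0.5238, 0.4877, 0.5142, 0.4453; sum H = 1.9710 bits.
RT = a + bH = 160 + 130·1.9710 = 416.23 ms.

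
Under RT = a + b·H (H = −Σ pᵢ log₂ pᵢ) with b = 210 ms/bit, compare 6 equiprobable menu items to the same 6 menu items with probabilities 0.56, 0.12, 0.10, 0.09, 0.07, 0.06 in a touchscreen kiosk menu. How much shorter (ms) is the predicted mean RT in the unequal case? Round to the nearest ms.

124 ms

The RT saving is b·ΔH. Equiprobable H₀ = log₂(6) = 2.5850 bits; with the given probabilities H = 1.9924 bits.
b·(H₀ − H) = 210 × (2.5850 − 1.9924) = 124.43 ms.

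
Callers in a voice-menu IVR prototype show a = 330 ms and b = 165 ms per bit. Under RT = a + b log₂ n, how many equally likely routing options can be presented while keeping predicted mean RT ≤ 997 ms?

16

165·log₂ n ≤ 997 − 330 = 667, giving log₂ n ≤ 4.0424 and n ≤ 16.477. The largest whole number is 16.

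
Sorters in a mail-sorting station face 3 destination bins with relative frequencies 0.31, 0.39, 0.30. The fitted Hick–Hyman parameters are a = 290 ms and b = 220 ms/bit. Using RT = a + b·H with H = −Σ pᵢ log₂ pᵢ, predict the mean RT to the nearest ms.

636 ms

Entropy contributions −pᵢ log₂ pᵢ: 0.5238, 0.5298, 0.5211; sum H = 1.5747 bits.
RT = a + bH = 290 + 220·1.5747 = 636.43 ms.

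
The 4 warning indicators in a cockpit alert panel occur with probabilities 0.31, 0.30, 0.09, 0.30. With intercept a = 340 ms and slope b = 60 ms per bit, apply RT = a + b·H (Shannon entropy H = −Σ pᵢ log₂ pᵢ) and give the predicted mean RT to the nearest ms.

Entropy contributions −pᵢ log₂ pᵢ: 0.5238, 0.5211, 0.3127, 0.5211; sum H = 1.8786 bits.
RT = a + bH = 340 + 60·1.8786 = 452.72 ms.

453 ms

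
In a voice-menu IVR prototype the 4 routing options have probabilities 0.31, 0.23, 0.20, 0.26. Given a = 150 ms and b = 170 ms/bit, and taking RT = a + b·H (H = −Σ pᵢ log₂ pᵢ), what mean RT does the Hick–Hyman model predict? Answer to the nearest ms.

H = 0.31·log₂(1/0.31) + 0.23·log₂(1/0.23) + 0.20·log₂(1/0.20) + 0.26·log₂(1/0.26) = 1.9811 bits.
RT = 150 + 170 × 1.9811 = 486.79 ms.

487 ms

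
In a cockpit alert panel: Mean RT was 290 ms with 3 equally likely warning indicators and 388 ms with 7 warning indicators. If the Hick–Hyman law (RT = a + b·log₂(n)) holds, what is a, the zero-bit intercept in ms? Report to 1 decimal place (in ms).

b = (RT₂ − RT₁)/(log₂ n₂ − log₂ n₁) = (388 − 290)/(2.8074 − 1.5850) = 80.171 ms/bit.
Intercept: a = 290 − 80.171·log₂(3) = 162.933 ms.

162.9 ms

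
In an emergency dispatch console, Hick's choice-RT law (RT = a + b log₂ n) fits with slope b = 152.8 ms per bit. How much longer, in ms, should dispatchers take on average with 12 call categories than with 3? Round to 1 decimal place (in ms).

The intercept a cancels: ΔRT = b·(log₂ n₂ − log₂ n₁) = b·log₂(n₂/n₁).
log₂(12) − log₂(3) = log₂(12/3) = log₂(4) = 2.
ΔRT = 152.8 × 2.0000 = 305.600 ms.

305.6 ms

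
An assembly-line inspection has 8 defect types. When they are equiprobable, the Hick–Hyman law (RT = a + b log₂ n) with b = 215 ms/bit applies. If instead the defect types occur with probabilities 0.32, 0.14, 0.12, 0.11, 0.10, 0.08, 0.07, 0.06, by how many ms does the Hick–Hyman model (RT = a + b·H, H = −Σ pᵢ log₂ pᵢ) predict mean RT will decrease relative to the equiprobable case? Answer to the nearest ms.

Equiprobable entropy H₀ = log₂ 8 = 3.0000 bits.
Skewed entropy H = −Σ pᵢ log₂ pᵢ = 2.7763 bits.
ΔRT = b·(H₀ − H) = 215 × 0.2237 = 48.10 ms.

48 ms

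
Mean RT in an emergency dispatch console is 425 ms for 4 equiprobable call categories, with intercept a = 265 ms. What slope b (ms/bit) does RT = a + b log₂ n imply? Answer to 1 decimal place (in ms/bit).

b = (425 − 265) / log₂(4) = 160 / 2 = 80.000 ms/bit.

80.0 ms/bit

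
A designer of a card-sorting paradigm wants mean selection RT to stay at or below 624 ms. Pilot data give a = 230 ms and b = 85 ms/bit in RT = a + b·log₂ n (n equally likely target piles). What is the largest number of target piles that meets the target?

24

Set 230 + 85·log₂ n ≤ 624 → log₂ n ≤ (624 − 230)/85 = 4.6353.
So n ≤ 2^4.6353 = 24.852; the largest integer n is 24.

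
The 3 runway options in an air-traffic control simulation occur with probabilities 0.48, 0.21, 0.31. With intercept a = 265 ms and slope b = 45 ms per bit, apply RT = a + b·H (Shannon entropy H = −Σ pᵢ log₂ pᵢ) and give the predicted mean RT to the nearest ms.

Entropy contributions −pᵢ log₂ pᵢ: 0.5083, 0.4728, 0.5238; sum H = 1.5049 bits.
RT = a + bH = 265 + 45·1.5049 = 332.72 ms.

333 ms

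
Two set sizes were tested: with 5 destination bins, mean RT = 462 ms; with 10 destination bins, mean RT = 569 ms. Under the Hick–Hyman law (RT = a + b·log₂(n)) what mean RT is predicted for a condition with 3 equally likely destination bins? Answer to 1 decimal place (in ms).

383.1 ms

RT is linear in log₂ n, so two points fix the line:
  b = (569 − 462) / (log₂ 10 − log₂ 5) = 107 / (3.3219 − 2.3219) = 107.000 ms/bit
  a = 462 − 107.000 × 2.3219 = 213.554 ms
Then RT(3) = 213.554 + 107.000 × log₂ 3 = 213.554 + 107.000 × 1.5850 ≈ 383.145 ms.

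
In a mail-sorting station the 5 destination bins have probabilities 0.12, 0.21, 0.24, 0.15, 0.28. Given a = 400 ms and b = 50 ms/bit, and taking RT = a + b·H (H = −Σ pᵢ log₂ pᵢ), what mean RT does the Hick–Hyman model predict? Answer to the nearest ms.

513 ms

H = 0.12·log₂(1/0.12) + 0.21·log₂(1/0.21) + 0.24·log₂(1/0.24) + 0.15·log₂(1/0.15) + 0.28·log₂(1/0.28) = 2.2588 bits.
RT = 400 + 50 × 2.2588 = 512.94 ms.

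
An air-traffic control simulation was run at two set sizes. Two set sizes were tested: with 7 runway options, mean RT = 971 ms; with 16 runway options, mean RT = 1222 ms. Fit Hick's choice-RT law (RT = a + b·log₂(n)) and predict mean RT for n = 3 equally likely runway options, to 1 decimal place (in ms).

713.7 ms

Solve the two-equation system in a and b:
  b = (1222 − 971) / (log₂ 16 − log₂ 7) = 251 / (4 − 2.8074) = 210.457 ms/bit
  a = 971 − 210.457 × 2.8074 = 380.174 ms
Then RT(3) = 380.174 + 210.457 × log₂ 3 = 380.174 + 210.457 × 1.5850 ≈ 713.739 ms.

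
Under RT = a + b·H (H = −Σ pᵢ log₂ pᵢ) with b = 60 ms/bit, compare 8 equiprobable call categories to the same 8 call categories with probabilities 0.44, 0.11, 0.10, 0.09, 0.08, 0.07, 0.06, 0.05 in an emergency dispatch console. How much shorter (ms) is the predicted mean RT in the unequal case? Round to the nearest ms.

28 ms

Equiprobable entropy H₀ = log₂ 8 = 3.0000 bits.
Skewed entropy H = −Σ pᵢ log₂ pᵢ = 2.5360 bits.
ΔRT = b·(H₀ − H) = 60 × 0.4640 = 27.84 ms.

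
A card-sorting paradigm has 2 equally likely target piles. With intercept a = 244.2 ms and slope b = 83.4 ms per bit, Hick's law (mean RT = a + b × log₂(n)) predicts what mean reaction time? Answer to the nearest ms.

log₂(2) = 1 bits, so RT = 244.2 + 83.4 × 1 ≈ 327.600 ms.

328 ms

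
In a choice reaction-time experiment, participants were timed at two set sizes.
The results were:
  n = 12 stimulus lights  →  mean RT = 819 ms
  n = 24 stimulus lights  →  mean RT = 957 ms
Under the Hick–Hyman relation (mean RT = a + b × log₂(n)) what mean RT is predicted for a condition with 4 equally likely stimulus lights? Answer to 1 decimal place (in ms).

With log₂ n on the abscissa the relation is linear; from the two conditions:
  b = (957 − 819) / (log₂ 24 − log₂ 12) = 138 / (4.5850 − 3.5850) = 138.000 ms/bit
  a = 819 − 138.000 × 3.5850 = 324.275 ms
Then RT(4) = 324.275 + 138.000 × log₂ 4 = 324.275 + 138.000 × 2 ≈ 600.275 ms.

600.3 ms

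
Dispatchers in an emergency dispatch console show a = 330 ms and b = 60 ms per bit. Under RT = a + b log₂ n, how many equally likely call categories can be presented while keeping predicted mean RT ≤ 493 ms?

Information budget: (493 − 330)/60 = 2.7167 bits, so n ≤ 2^2.7167 = 6.574 → at most 6.

6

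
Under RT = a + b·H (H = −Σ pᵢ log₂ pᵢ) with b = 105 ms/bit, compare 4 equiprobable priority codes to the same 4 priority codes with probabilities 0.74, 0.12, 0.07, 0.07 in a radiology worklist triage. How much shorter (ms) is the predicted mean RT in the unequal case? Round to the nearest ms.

The RT saving is b·ΔH. Equiprobable H₀ = log₂(4) = 2.0000 bits; with the given probabilities H = 1.2256 bits.
b·(H₀ − H) = 105 × (2.0000 − 1.2256) = 81.31 ms.

81 ms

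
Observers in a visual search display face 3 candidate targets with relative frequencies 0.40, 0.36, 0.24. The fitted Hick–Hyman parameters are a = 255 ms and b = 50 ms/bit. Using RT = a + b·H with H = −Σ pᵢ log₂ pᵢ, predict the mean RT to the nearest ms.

Entropy contributions −pᵢ log₂ pᵢ: 0.5288, 0.5306, 0.4941; sum H = 1.5535 bits.
RT = a + bH = 255 + 50·1.5535 = 332.68 ms.

333 ms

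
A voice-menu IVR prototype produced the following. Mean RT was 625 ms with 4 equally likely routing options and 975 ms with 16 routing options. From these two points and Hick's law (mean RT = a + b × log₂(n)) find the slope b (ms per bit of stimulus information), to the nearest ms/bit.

The slope on a log₂ axis is (975 − 625) / (4 − 2) = 175 ms/bit.

175 ms/bit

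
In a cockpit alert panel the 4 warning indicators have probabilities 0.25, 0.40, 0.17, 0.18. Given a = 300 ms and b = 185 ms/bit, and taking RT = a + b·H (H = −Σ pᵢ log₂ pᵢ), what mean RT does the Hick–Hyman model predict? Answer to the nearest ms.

Entropy contributions −pᵢ log₂ pᵢ: 0.5000, 0.5288, 0.4346, 0.4453; sum H = 1.9087 bits.
RT = a + bH = 300 + 185·1.9087 = 653.10 ms.

653 ms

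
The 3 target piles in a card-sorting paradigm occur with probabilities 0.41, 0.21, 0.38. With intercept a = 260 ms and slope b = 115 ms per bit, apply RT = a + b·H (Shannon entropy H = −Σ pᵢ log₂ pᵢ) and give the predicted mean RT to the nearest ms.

436 ms

H = 0.41·log₂(1/0.41) + 0.21·log₂(1/0.21) + 0.38·log₂(1/0.38) = 1.5307 bits.
RT = 260 + 115 × 1.5307 = 436.03 ms.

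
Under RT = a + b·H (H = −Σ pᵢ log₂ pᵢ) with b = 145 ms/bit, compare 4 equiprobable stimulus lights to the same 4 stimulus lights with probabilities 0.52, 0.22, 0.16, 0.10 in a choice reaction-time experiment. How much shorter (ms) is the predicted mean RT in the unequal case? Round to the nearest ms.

40 ms

The RT saving is b·ΔH. Equiprobable H₀ = log₂(4) = 2.0000 bits; with the given probabilities H = 1.7264 bits.
b·(H₀ − H) = 145 × (2.0000 − 1.7264) = 39.68 ms.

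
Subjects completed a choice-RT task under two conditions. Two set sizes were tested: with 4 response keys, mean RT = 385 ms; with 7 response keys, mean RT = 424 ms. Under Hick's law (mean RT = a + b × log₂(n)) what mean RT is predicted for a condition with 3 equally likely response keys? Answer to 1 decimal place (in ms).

With log₂ n on the abscissa the relation is linear; from the two conditions:
  b = (424 − 385) / (log₂ 7 − log₂ 4) = 39 / (2.8074 − 2) = 48.306 ms/bit
  a = 385 − 48.306 × 2 = 288.388 ms
Then RT(3) = 288.388 + 48.306 × log₂ 3 = 288.388 + 48.306 × 1.5850 ≈ 364.951 ms.

365.0 ms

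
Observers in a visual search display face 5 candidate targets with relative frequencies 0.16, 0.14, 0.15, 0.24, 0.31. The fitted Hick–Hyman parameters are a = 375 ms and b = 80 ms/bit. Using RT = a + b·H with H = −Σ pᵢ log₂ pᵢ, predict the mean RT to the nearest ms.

Entropy contributions −pᵢ log₂ pᵢ: 0.4230, 0.3971, 0.4105, 0.4941, 0.5238; sum H = 2.2486 bits.
RT = a + bH = 375 + 80·2.2486 = 554.89 ms.

555 ms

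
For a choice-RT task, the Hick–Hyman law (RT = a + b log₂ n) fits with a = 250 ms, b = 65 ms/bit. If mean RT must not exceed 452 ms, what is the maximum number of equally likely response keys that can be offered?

Set 250 + 65·log₂ n ≤ 452 → log₂ n ≤ (452 − 250)/65 = 3.1077.
So n ≤ 2^3.1077 = 8.620; the largest integer n is 8.

8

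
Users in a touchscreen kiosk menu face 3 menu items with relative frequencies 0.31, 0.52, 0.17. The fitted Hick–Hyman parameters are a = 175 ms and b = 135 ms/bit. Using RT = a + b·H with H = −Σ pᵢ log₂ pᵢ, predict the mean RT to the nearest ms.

H = 0.31·log₂(1/0.31) + 0.52·log₂(1/0.52) + 0.17·log₂(1/0.17) = 1.4490 bits.
RT = 175 + 135 × 1.4490 = 370.61 ms.

371 ms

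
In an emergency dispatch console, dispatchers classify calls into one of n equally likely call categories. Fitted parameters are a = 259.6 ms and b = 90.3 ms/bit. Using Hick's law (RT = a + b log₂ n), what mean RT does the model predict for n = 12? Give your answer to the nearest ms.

583 ms

log₂(12) = 3.5850 bits, so RT = 259.6 + 90.3 × 3.5850 ≈ 583.322 ms.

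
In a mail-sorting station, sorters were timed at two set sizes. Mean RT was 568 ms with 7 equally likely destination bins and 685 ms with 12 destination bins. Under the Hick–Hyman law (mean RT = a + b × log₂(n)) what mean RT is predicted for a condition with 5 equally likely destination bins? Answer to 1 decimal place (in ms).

495.0 ms

RT is linear in log₂ n, so two points fix the line:
  b = (685 − 568) / (log₂ 12 − log₂ 7) = 117 / (3.5850 − 2.8074) = 150.461 ms/bit
  a = 568 − 150.461 × 2.8074 = 145.601 ms
Then RT(5) = 145.601 + 150.461 × log₂ 5 = 145.601 + 150.461 × 2.3219 ≈ 494.962 ms.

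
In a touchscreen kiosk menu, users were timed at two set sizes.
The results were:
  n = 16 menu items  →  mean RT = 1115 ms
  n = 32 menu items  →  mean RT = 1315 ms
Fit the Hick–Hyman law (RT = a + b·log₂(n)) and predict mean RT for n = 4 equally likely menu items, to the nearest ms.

715 ms

RT is linear in log₂ n, so two points fix the line:
  b = (1315 − 1115) / (log₂ 32 − log₂ 16) = 200 / (5 − 4) = 200 ms/bit
  a = 1115 − 200 × 4 = 315 ms
Then RT(4) = 315 + 200 × log₂ 4 = 315 + 200 × 2 ≈ 715.000 ms.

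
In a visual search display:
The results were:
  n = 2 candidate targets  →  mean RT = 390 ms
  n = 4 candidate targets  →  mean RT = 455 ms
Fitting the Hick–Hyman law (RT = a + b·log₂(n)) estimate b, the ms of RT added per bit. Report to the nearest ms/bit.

Slope: b = (455 − 390) / (log₂ 4 − log₂ 2) = 65/1.0000 = 65 ms/bit.

65 ms/bit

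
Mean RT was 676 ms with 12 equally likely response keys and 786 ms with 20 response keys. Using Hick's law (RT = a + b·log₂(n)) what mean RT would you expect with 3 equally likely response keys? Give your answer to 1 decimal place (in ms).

With log₂ n on the abscissa the relation is linear; from the two conditions:
  b = (786 − 676) / (log₂ 20 − log₂ 12) = 110 / (4.3219 − 3.5850) = 149.261 ms/bit
  a = 676 − 149.261 × 3.5850 = 140.906 ms
Then RT(3) = 140.906 + 149.261 × log₂ 3 = 140.906 + 149.261 × 1.5850 ≈ 377.479 ms.

377.5 ms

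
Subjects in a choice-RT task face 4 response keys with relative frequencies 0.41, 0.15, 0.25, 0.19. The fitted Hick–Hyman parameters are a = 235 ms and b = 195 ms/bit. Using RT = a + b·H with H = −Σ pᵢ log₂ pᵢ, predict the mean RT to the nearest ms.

604 ms

Entropy contributions −pᵢ log₂ pᵢ: 0.5274, 0.4105, 0.5000, 0.4552; sum H = 1.8932 bits.
RT = a + bH = 235 + 195·1.8932 = 604.17 ms.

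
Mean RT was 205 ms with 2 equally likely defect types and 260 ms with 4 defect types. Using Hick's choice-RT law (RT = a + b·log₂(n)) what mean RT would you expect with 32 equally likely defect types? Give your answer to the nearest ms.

With log₂ n on the abscissa the relation is linear; from the two conditions:
  b = (260 − 205) / (log₂ 4 − log₂ 2) = 55 / (2 − 1) = 55 ms/bit
  a = 205 − 55 × 1 = 150 ms
Then RT(32) = 150 + 55 × log₂ 32 = 150 + 55 × 5 ≈ 425.000 ms.

425 ms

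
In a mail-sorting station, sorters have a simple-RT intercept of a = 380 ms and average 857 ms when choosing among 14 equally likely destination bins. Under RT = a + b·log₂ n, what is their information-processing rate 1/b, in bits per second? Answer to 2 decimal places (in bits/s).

7.98 bits/s

Choice component = 857 − 380 = 477 ms over log₂(14) = 3.8074 bits.
b = 477 / 3.8074 = 125.284 ms/bit, so 1/b = 7.982 bits/s.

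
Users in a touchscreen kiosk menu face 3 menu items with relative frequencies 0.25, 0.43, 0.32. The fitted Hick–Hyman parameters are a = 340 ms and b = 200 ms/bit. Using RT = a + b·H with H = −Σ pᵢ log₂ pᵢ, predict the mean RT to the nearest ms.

H = 0.25·log₂(1/0.25) + 0.43·log₂(1/0.43) + 0.32·log₂(1/0.32) = 1.5496 bits.
RT = 340 + 200 × 1.5496 = 649.92 ms.

650 ms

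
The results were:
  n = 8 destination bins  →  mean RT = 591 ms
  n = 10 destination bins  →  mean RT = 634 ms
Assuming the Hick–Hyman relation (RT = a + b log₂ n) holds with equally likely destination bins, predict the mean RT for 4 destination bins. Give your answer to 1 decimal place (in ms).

Fit slope and intercept:
  b = (634 − 591) / (log₂ 10 − log₂ 8) = 43 / (3.3219 − 3) = 133.570 ms/bit
  a = 591 − 133.570 × 3 = 190.289 ms
Then RT(4) = 190.289 + 133.570 × log₂ 4 = 190.289 + 133.570 × 2 ≈ 457.430 ms.

457.4 ms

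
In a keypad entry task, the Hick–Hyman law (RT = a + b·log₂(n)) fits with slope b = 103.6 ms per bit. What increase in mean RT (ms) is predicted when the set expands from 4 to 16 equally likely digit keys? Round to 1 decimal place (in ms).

The intercept a cancels: ΔRT = b·(log₂ n₂ − log₂ n₁) = b·log₂(n₂/n₁).
log₂(16) − log₂(4) = log₂(16/4) = log₂(4) = 2.
ΔRT = 103.6 × 2.0000 = 207.200 ms.

207.2 ms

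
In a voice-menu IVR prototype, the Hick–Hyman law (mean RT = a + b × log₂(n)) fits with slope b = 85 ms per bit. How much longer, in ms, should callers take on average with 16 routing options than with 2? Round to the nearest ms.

ΔRT = (a + b log₂ n₂) − (a + b log₂ n₁) = b·(log₂ n₂ − log₂ n₁).
log₂(16) − log₂(2) = log₂(16/2) = log₂(8) = 3.
ΔRT = 85 × 3.0000 = 255.000 ms.

255 ms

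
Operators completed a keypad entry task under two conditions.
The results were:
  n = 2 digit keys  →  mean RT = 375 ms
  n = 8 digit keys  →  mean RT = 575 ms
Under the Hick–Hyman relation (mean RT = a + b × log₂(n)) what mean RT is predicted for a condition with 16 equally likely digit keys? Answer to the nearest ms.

Solve the two-equation system in a and b:
  b = (575 − 375) / (log₂ 8 − log₂ 2) = 200 / (3 − 1) = 100 ms/bit
  a = 375 − 100 × 1 = 275 ms
Then RT(16) = 275 + 100 × log₂ 16 = 275 + 100 × 4 ≈ 675.000 ms.

675 ms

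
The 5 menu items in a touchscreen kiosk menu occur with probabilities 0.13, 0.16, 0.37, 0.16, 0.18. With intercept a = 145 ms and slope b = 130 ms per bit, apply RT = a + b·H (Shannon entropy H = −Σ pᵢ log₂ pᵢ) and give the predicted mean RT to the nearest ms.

Entropy contributions −pᵢ log₂ pᵢ: 0.3826, 0.4230, 0.5307, 0.4230, 0.4453; sum H = 2.2047 bits.
RT = a + bH = 145 + 130·2.2047 = 431.61 ms.

432 ms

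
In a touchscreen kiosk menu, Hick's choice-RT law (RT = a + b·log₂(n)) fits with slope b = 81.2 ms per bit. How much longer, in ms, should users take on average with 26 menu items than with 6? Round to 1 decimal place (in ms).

ΔRT = (a + b log₂ n₂) − (a + b log₂ n₁) = b·(log₂ n₂ − log₂ n₁).
log₂(26) − log₂(6) = 4.7004 − 2.5850 = 2.1155.
ΔRT = 81.2 × 2.1155 = 171.777 ms.

171.8 ms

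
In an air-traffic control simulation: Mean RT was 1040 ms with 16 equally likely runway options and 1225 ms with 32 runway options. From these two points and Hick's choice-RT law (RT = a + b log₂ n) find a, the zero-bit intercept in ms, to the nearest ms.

Slope: b = (1225 − 1040) / (log₂ 32 − log₂ 16) = 185/1.0000 = 185 ms/bit.
Intercept: a = 1040 − 185·log₂(16) = 300.000 ms.

300 ms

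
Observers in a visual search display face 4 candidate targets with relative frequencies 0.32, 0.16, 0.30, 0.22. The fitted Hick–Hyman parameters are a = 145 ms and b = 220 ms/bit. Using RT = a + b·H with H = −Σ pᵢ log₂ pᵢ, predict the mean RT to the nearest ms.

H = 0.32·log₂(1/0.32) + 0.16·log₂(1/0.16) + 0.30·log₂(1/0.30) + 0.22·log₂(1/0.22) = 1.9507 bits.
RT = 145 + 220 × 1.9507 = 574.16 ms.

574 ms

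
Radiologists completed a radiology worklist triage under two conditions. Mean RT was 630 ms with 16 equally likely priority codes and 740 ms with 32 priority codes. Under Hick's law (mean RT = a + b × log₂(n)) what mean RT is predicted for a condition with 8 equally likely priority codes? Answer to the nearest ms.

RT is linear in log₂ n, so two points fix the line:
  b = (740 − 630) / (log₂ 32 − log₂ 16) = 110 / (5 − 4) = 110 ms/bit
  a = 630 − 110 × 4 = 190 ms
Then RT(8) = 190 + 110 × log₂ 8 = 190 + 110 × 3 ≈ 520.000 ms.

520 ms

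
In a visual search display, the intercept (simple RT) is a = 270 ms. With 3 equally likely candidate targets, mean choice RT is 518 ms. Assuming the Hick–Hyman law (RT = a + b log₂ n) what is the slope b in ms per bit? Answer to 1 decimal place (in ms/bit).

156.5 ms/bit

3 alternatives carry log₂ 3 = 1.5850 bits; the choice cost is 518 − 270 = 248 ms, so b = 248/1.5850 = 156.471 ms/bit.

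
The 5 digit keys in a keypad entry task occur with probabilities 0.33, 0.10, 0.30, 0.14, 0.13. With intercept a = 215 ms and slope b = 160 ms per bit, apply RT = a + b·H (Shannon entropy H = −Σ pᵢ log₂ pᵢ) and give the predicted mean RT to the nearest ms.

H = 0.33·log₂(1/0.33) + 0.10·log₂(1/0.10) + 0.30·log₂(1/0.30) + 0.14·log₂(1/0.14) + 0.13·log₂(1/0.13) = 2.1609 bits.
RT = 215 + 160 × 2.1609 = 560.74 ms.

561 ms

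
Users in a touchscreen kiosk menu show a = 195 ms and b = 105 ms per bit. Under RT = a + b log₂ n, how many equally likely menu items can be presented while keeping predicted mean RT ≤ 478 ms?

6

105·log₂ n ≤ 478 − 195 = 283, giving log₂ n ≤ 2.6952 and n ≤ 6.477. The largest whole number is 6.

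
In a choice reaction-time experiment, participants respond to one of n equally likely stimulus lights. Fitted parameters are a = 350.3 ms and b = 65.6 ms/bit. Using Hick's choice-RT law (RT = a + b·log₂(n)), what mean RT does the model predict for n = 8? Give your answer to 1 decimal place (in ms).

log₂(8) = 3 bits, so RT = 350.3 + 65.6 × 3 ≈ 547.100 ms.

547.1 ms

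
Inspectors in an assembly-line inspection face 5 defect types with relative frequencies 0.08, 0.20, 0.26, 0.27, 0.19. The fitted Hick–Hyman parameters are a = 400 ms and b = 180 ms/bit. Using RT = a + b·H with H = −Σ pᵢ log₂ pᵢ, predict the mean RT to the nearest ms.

H = 0.08·log₂(1/0.08) + 0.20·log₂(1/0.20) + 0.26·log₂(1/0.26) + 0.27·log₂(1/0.27) + 0.19·log₂(1/0.19) = 2.2264 bits.
RT = 400 + 180 × 2.2264 = 800.76 ms.

801 ms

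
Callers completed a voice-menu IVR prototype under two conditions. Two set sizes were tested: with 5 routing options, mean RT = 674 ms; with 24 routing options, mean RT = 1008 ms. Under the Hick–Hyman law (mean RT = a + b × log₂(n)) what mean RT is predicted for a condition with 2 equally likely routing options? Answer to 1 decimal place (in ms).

RT is linear in log₂ n, so two points fix the line:
  b = (1008 − 674) / (log₂ 24 − log₂ 5) = 334 / (4.5850 − 2.3219) = 147.589 ms/bit
  a = 674 − 147.589 × 2.3219 = 331.308 ms
Then RT(2) = 331.308 + 147.589 × log₂ 2 = 331.308 + 147.589 × 1 ≈ 478.897 ms.

478.9 ms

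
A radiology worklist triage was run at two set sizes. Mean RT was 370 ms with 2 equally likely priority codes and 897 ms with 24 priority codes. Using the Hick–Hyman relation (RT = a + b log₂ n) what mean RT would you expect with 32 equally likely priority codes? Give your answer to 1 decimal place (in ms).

Solve the two-equation system in a and b:
  b = (897 − 370) / (log₂ 24 − log₂ 2) = 527 / (4.5850 − 1) = 147.003 ms/bit
  a = 370 − 147.003 × 1 = 222.997 ms
Then RT(32) = 222.997 + 147.003 × log₂ 32 = 222.997 + 147.003 × 5 ≈ 958.012 ms.

958.0 ms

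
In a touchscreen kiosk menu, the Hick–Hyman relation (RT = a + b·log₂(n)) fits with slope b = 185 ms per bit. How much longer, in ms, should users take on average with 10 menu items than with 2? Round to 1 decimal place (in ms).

The intercept a cancels: ΔRT = b·(log₂ n₂ − log₂ n₁) = b·log₂(n₂/n₁).
log₂(10) − log₂(2) = 3.3219 − 1 = 2.3219.
ΔRT = 185 × 2.3219 = 429.557 ms.

429.6 ms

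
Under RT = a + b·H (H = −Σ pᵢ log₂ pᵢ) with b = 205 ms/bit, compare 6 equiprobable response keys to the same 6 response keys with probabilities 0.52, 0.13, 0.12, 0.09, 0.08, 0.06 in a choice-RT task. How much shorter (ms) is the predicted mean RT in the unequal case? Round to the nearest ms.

102 ms

Equiprobable entropy H₀ = log₂ 6 = 2.5850 bits.
Skewed entropy H = −Σ pᵢ log₂ pᵢ = 2.0880 bits.
ΔRT = b·(H₀ − H) = 205 × 0.4970 = 101.88 ms.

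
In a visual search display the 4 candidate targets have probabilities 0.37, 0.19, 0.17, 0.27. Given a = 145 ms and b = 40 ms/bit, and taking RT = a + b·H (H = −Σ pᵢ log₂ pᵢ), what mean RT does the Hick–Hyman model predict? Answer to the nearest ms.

222 ms

Entropy contributions −pᵢ log₂ pᵢ: 0.5307, 0.4552, 0.4346, 0.5100; sum H = 1.9306 bits.
RT = a + bH = 145 + 40·1.9306 = 222.22 ms.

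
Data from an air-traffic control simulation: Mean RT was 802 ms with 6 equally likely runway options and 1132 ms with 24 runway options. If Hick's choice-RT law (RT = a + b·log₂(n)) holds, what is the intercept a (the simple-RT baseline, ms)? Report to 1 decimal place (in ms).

Slope: b = (1132 − 802) / (log₂ 24 − log₂ 6) = 330/2.0000 = 165.000 ms/bit.
a = RT₁ − b·log₂ n₁ = 802 − 165.000 × 2.5850 = 375.481 ms.

375.5 ms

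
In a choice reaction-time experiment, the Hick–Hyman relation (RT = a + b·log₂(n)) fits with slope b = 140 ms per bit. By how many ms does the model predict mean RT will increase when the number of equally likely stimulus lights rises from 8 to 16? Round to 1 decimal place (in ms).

The intercept a cancels: ΔRT = b·(log₂ n₂ − log₂ n₁) = b·log₂(n₂/n₁).
log₂(16) − log₂(8) = log₂(16/8) = log₂(2) = 1.
ΔRT = 140 × 1.0000 = 140.000 ms.

140.0 ms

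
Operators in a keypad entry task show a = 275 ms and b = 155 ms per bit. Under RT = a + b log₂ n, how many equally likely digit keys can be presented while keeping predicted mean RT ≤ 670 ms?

5

155·log₂ n ≤ 670 − 275 = 395, giving log₂ n ≤ 2.5484 and n ≤ 5.850. The largest whole number is 5.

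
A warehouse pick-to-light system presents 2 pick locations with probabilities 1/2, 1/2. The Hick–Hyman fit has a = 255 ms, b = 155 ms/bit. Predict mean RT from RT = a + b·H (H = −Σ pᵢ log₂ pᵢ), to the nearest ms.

410 ms

H = −Σ pᵢ log₂ pᵢ = 0.5·1 + 0.5·1 = 1.000 bits.
RT = 255 + 155 × 1.000 = 410.00 ms.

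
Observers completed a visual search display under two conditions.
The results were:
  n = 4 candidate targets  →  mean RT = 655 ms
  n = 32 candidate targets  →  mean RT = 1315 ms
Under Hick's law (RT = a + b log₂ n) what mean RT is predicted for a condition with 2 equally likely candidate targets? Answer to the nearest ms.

435 ms

With log₂ n on the abscissa the relation is linear; from the two conditions:
  b = (1315 − 655) / (log₂ 32 − log₂ 4) = 660 / (5 − 2) = 220 ms/bit
  a = 655 − 220 × 2 = 215 ms
Then RT(2) = 215 + 220 × log₂ 2 = 215 + 220 × 1 ≈ 435.000 ms.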